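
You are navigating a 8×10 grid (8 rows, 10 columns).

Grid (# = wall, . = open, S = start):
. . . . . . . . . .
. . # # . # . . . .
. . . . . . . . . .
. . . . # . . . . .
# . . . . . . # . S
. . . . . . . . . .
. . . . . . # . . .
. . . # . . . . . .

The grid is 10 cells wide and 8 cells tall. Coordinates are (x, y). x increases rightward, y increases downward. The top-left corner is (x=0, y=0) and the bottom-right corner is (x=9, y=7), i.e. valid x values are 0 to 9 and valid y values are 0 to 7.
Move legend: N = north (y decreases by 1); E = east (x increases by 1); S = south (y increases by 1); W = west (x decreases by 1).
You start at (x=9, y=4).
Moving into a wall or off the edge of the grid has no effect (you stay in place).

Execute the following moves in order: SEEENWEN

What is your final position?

Start: (x=9, y=4)
  S (south): (x=9, y=4) -> (x=9, y=5)
  [×3]E (east): blocked, stay at (x=9, y=5)
  N (north): (x=9, y=5) -> (x=9, y=4)
  W (west): (x=9, y=4) -> (x=8, y=4)
  E (east): (x=8, y=4) -> (x=9, y=4)
  N (north): (x=9, y=4) -> (x=9, y=3)
Final: (x=9, y=3)

Answer: Final position: (x=9, y=3)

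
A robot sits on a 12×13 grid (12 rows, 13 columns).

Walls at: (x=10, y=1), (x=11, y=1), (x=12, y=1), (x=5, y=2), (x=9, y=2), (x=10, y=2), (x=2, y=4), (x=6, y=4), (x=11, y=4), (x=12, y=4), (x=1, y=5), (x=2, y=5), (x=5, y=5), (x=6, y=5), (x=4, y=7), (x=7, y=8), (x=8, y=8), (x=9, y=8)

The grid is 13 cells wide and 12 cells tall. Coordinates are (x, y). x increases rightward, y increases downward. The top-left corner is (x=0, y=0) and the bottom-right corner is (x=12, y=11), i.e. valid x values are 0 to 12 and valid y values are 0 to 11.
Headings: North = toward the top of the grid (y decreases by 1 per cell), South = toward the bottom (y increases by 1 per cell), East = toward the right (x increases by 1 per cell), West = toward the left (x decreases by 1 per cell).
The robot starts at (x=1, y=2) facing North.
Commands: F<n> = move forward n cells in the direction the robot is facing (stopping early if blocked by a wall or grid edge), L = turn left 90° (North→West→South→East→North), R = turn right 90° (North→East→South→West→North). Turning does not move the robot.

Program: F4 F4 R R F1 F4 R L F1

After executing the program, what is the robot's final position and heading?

Start: (x=1, y=2), facing North
  F4: move forward 2/4 (blocked), now at (x=1, y=0)
  F4: move forward 0/4 (blocked), now at (x=1, y=0)
  R: turn right, now facing East
  R: turn right, now facing South
  F1: move forward 1, now at (x=1, y=1)
  F4: move forward 3/4 (blocked), now at (x=1, y=4)
  R: turn right, now facing West
  L: turn left, now facing South
  F1: move forward 0/1 (blocked), now at (x=1, y=4)
Final: (x=1, y=4), facing South

Answer: Final position: (x=1, y=4), facing South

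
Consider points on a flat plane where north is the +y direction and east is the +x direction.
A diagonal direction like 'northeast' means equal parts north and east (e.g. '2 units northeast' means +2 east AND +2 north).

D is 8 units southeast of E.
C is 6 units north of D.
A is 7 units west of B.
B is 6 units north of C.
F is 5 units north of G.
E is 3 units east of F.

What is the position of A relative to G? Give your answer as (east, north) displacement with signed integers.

Answer: A is at (east=4, north=9) relative to G.

Derivation:
Place G at the origin (east=0, north=0).
  F is 5 units north of G: delta (east=+0, north=+5); F at (east=0, north=5).
  E is 3 units east of F: delta (east=+3, north=+0); E at (east=3, north=5).
  D is 8 units southeast of E: delta (east=+8, north=-8); D at (east=11, north=-3).
  C is 6 units north of D: delta (east=+0, north=+6); C at (east=11, north=3).
  B is 6 units north of C: delta (east=+0, north=+6); B at (east=11, north=9).
  A is 7 units west of B: delta (east=-7, north=+0); A at (east=4, north=9).
Therefore A relative to G: (east=4, north=9).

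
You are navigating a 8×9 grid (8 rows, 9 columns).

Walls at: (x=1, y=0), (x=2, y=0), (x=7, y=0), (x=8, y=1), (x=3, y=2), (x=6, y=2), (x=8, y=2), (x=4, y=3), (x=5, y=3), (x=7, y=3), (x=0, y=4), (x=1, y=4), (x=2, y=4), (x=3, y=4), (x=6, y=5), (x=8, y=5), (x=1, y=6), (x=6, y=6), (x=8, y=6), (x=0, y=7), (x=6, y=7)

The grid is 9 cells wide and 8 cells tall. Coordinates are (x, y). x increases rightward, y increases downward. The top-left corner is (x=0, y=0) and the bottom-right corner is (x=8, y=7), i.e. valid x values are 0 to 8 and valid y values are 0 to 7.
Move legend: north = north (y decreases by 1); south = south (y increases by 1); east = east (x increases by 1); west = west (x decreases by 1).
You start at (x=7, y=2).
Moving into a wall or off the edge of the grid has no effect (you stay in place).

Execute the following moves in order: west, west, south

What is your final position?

Answer: Final position: (x=7, y=2)

Derivation:
Start: (x=7, y=2)
  west (west): blocked, stay at (x=7, y=2)
  west (west): blocked, stay at (x=7, y=2)
  south (south): blocked, stay at (x=7, y=2)
Final: (x=7, y=2)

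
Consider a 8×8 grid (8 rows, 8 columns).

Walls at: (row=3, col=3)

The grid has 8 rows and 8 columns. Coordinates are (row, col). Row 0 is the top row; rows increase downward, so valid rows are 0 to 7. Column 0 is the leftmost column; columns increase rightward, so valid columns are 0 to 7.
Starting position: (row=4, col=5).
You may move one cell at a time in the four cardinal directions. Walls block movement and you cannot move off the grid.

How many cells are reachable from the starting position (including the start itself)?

BFS flood-fill from (row=4, col=5):
  Distance 0: (row=4, col=5)
  Distance 1: (row=3, col=5), (row=4, col=4), (row=4, col=6), (row=5, col=5)
  Distance 2: (row=2, col=5), (row=3, col=4), (row=3, col=6), (row=4, col=3), (row=4, col=7), (row=5, col=4), (row=5, col=6), (row=6, col=5)
  Distance 3: (row=1, col=5), (row=2, col=4), (row=2, col=6), (row=3, col=7), (row=4, col=2), (row=5, col=3), (row=5, col=7), (row=6, col=4), (row=6, col=6), (row=7, col=5)
  Distance 4: (row=0, col=5), (row=1, col=4), (row=1, col=6), (row=2, col=3), (row=2, col=7), (row=3, col=2), (row=4, col=1), (row=5, col=2), (row=6, col=3), (row=6, col=7), (row=7, col=4), (row=7, col=6)
  Distance 5: (row=0, col=4), (row=0, col=6), (row=1, col=3), (row=1, col=7), (row=2, col=2), (row=3, col=1), (row=4, col=0), (row=5, col=1), (row=6, col=2), (row=7, col=3), (row=7, col=7)
  Distance 6: (row=0, col=3), (row=0, col=7), (row=1, col=2), (row=2, col=1), (row=3, col=0), (row=5, col=0), (row=6, col=1), (row=7, col=2)
  Distance 7: (row=0, col=2), (row=1, col=1), (row=2, col=0), (row=6, col=0), (row=7, col=1)
  Distance 8: (row=0, col=1), (row=1, col=0), (row=7, col=0)
  Distance 9: (row=0, col=0)
Total reachable: 63 (grid has 63 open cells total)

Answer: Reachable cells: 63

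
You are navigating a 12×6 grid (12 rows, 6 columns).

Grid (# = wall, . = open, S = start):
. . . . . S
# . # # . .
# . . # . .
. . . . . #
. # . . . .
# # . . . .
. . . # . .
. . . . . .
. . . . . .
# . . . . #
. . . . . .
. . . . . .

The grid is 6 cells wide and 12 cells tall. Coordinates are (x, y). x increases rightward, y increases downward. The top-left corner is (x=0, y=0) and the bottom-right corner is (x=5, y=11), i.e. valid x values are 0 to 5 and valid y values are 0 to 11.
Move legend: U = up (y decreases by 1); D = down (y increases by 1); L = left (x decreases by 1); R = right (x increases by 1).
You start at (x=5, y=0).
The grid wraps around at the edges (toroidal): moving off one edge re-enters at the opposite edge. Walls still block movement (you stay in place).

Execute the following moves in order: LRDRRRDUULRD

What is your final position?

Answer: Final position: (x=5, y=1)

Derivation:
Start: (x=5, y=0)
  L (left): (x=5, y=0) -> (x=4, y=0)
  R (right): (x=4, y=0) -> (x=5, y=0)
  D (down): (x=5, y=0) -> (x=5, y=1)
  [×3]R (right): blocked, stay at (x=5, y=1)
  D (down): (x=5, y=1) -> (x=5, y=2)
  U (up): (x=5, y=2) -> (x=5, y=1)
  U (up): (x=5, y=1) -> (x=5, y=0)
  L (left): (x=5, y=0) -> (x=4, y=0)
  R (right): (x=4, y=0) -> (x=5, y=0)
  D (down): (x=5, y=0) -> (x=5, y=1)
Final: (x=5, y=1)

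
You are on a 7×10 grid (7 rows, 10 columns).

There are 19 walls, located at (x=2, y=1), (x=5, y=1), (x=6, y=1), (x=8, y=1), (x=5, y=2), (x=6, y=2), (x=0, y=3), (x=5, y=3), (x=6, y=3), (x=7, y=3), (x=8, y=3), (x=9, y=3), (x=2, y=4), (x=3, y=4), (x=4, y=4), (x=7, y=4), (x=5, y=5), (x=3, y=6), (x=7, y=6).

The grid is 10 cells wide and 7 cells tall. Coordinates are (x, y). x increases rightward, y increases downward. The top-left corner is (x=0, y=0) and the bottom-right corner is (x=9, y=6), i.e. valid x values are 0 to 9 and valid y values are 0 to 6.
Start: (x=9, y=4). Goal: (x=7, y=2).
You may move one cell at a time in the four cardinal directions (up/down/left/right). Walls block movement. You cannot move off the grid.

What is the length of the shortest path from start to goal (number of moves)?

Answer: Shortest path length: 24

Derivation:
BFS from (x=9, y=4) until reaching (x=7, y=2):
  Distance 0: (x=9, y=4)
  Distance 1: (x=8, y=4), (x=9, y=5)
  Distance 2: (x=8, y=5), (x=9, y=6)
  Distance 3: (x=7, y=5), (x=8, y=6)
  Distance 4: (x=6, y=5)
  Distance 5: (x=6, y=4), (x=6, y=6)
  Distance 6: (x=5, y=4), (x=5, y=6)
  Distance 7: (x=4, y=6)
  Distance 8: (x=4, y=5)
  Distance 9: (x=3, y=5)
  Distance 10: (x=2, y=5)
  Distance 11: (x=1, y=5), (x=2, y=6)
  Distance 12: (x=1, y=4), (x=0, y=5), (x=1, y=6)
  Distance 13: (x=1, y=3), (x=0, y=4), (x=0, y=6)
  Distance 14: (x=1, y=2), (x=2, y=3)
  Distance 15: (x=1, y=1), (x=0, y=2), (x=2, y=2), (x=3, y=3)
  Distance 16: (x=1, y=0), (x=0, y=1), (x=3, y=2), (x=4, y=3)
  Distance 17: (x=0, y=0), (x=2, y=0), (x=3, y=1), (x=4, y=2)
  Distance 18: (x=3, y=0), (x=4, y=1)
  Distance 19: (x=4, y=0)
  Distance 20: (x=5, y=0)
  Distance 21: (x=6, y=0)
  Distance 22: (x=7, y=0)
  Distance 23: (x=8, y=0), (x=7, y=1)
  Distance 24: (x=9, y=0), (x=7, y=2)  <- goal reached here
One shortest path (24 moves): (x=9, y=4) -> (x=8, y=4) -> (x=8, y=5) -> (x=7, y=5) -> (x=6, y=5) -> (x=6, y=6) -> (x=5, y=6) -> (x=4, y=6) -> (x=4, y=5) -> (x=3, y=5) -> (x=2, y=5) -> (x=1, y=5) -> (x=1, y=4) -> (x=1, y=3) -> (x=2, y=3) -> (x=3, y=3) -> (x=4, y=3) -> (x=4, y=2) -> (x=4, y=1) -> (x=4, y=0) -> (x=5, y=0) -> (x=6, y=0) -> (x=7, y=0) -> (x=7, y=1) -> (x=7, y=2)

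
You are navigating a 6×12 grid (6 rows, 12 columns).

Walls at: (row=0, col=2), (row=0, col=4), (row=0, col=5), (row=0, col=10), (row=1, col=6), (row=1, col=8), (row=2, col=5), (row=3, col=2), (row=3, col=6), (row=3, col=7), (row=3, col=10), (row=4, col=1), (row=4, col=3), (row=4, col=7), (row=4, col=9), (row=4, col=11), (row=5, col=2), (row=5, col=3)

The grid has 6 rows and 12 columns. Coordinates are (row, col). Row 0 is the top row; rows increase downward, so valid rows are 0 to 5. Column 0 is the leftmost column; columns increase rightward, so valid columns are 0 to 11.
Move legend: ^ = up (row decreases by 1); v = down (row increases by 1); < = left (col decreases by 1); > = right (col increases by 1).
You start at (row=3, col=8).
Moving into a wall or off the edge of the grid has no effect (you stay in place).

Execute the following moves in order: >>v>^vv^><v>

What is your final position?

Answer: Final position: (row=3, col=9)

Derivation:
Start: (row=3, col=8)
  > (right): (row=3, col=8) -> (row=3, col=9)
  > (right): blocked, stay at (row=3, col=9)
  v (down): blocked, stay at (row=3, col=9)
  > (right): blocked, stay at (row=3, col=9)
  ^ (up): (row=3, col=9) -> (row=2, col=9)
  v (down): (row=2, col=9) -> (row=3, col=9)
  v (down): blocked, stay at (row=3, col=9)
  ^ (up): (row=3, col=9) -> (row=2, col=9)
  > (right): (row=2, col=9) -> (row=2, col=10)
  < (left): (row=2, col=10) -> (row=2, col=9)
  v (down): (row=2, col=9) -> (row=3, col=9)
  > (right): blocked, stay at (row=3, col=9)
Final: (row=3, col=9)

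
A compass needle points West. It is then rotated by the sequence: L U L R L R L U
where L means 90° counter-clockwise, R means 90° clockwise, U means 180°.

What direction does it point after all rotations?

Answer: Final heading: East

Derivation:
Start: West
  L (left (90° counter-clockwise)) -> South
  U (U-turn (180°)) -> North
  L (left (90° counter-clockwise)) -> West
  R (right (90° clockwise)) -> North
  L (left (90° counter-clockwise)) -> West
  R (right (90° clockwise)) -> North
  L (left (90° counter-clockwise)) -> West
  U (U-turn (180°)) -> East
Final: East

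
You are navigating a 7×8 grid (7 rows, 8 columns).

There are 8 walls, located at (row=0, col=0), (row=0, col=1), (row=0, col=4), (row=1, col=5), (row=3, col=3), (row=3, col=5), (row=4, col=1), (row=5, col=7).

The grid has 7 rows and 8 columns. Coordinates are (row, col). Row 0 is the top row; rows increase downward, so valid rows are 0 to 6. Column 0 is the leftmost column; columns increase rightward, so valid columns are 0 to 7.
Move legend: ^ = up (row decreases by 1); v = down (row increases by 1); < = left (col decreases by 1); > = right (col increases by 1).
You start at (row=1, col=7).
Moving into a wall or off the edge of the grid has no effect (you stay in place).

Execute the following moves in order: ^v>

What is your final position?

Answer: Final position: (row=1, col=7)

Derivation:
Start: (row=1, col=7)
  ^ (up): (row=1, col=7) -> (row=0, col=7)
  v (down): (row=0, col=7) -> (row=1, col=7)
  > (right): blocked, stay at (row=1, col=7)
Final: (row=1, col=7)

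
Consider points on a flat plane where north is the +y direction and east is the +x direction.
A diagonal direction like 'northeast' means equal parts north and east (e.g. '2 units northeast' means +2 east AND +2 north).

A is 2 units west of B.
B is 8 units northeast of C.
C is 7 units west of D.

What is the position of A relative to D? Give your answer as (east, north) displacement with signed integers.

Place D at the origin (east=0, north=0).
  C is 7 units west of D: delta (east=-7, north=+0); C at (east=-7, north=0).
  B is 8 units northeast of C: delta (east=+8, north=+8); B at (east=1, north=8).
  A is 2 units west of B: delta (east=-2, north=+0); A at (east=-1, north=8).
Therefore A relative to D: (east=-1, north=8).

Answer: A is at (east=-1, north=8) relative to D.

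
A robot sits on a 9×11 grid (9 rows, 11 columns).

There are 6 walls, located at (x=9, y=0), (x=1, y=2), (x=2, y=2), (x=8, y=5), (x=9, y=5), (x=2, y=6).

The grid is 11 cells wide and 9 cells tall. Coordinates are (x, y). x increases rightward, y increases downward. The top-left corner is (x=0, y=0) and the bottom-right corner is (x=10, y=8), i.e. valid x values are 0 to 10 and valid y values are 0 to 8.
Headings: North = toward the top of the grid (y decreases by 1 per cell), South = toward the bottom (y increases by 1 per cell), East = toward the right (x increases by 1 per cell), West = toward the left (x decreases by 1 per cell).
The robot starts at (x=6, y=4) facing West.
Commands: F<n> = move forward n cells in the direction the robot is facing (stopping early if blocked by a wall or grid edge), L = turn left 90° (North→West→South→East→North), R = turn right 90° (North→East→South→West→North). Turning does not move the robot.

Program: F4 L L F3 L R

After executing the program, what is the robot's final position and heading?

Answer: Final position: (x=5, y=4), facing East

Derivation:
Start: (x=6, y=4), facing West
  F4: move forward 4, now at (x=2, y=4)
  L: turn left, now facing South
  L: turn left, now facing East
  F3: move forward 3, now at (x=5, y=4)
  L: turn left, now facing North
  R: turn right, now facing East
Final: (x=5, y=4), facing East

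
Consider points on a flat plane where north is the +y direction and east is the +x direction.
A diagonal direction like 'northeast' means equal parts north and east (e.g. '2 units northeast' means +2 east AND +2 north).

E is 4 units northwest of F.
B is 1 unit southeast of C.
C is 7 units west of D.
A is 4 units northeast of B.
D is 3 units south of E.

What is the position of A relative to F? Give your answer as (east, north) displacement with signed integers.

Answer: A is at (east=-6, north=4) relative to F.

Derivation:
Place F at the origin (east=0, north=0).
  E is 4 units northwest of F: delta (east=-4, north=+4); E at (east=-4, north=4).
  D is 3 units south of E: delta (east=+0, north=-3); D at (east=-4, north=1).
  C is 7 units west of D: delta (east=-7, north=+0); C at (east=-11, north=1).
  B is 1 unit southeast of C: delta (east=+1, north=-1); B at (east=-10, north=0).
  A is 4 units northeast of B: delta (east=+4, north=+4); A at (east=-6, north=4).
Therefore A relative to F: (east=-6, north=4).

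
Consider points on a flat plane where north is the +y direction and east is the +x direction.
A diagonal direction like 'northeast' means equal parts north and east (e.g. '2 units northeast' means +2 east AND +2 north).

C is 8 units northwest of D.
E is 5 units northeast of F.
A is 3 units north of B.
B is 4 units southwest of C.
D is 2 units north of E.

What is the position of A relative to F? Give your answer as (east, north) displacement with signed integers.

Place F at the origin (east=0, north=0).
  E is 5 units northeast of F: delta (east=+5, north=+5); E at (east=5, north=5).
  D is 2 units north of E: delta (east=+0, north=+2); D at (east=5, north=7).
  C is 8 units northwest of D: delta (east=-8, north=+8); C at (east=-3, north=15).
  B is 4 units southwest of C: delta (east=-4, north=-4); B at (east=-7, north=11).
  A is 3 units north of B: delta (east=+0, north=+3); A at (east=-7, north=14).
Therefore A relative to F: (east=-7, north=14).

Answer: A is at (east=-7, north=14) relative to F.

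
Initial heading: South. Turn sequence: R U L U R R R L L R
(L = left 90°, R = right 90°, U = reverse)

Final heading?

Answer: Final heading: North

Derivation:
Start: South
  R (right (90° clockwise)) -> West
  U (U-turn (180°)) -> East
  L (left (90° counter-clockwise)) -> North
  U (U-turn (180°)) -> South
  R (right (90° clockwise)) -> West
  R (right (90° clockwise)) -> North
  R (right (90° clockwise)) -> East
  L (left (90° counter-clockwise)) -> North
  L (left (90° counter-clockwise)) -> West
  R (right (90° clockwise)) -> North
Final: North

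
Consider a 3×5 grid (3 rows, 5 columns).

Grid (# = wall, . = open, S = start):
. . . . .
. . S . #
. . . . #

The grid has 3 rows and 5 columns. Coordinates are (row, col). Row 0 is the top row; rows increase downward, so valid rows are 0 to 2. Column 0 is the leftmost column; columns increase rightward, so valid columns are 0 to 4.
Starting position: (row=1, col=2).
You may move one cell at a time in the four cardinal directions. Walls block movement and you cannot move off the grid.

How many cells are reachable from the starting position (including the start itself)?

Answer: Reachable cells: 13

Derivation:
BFS flood-fill from (row=1, col=2):
  Distance 0: (row=1, col=2)
  Distance 1: (row=0, col=2), (row=1, col=1), (row=1, col=3), (row=2, col=2)
  Distance 2: (row=0, col=1), (row=0, col=3), (row=1, col=0), (row=2, col=1), (row=2, col=3)
  Distance 3: (row=0, col=0), (row=0, col=4), (row=2, col=0)
Total reachable: 13 (grid has 13 open cells total)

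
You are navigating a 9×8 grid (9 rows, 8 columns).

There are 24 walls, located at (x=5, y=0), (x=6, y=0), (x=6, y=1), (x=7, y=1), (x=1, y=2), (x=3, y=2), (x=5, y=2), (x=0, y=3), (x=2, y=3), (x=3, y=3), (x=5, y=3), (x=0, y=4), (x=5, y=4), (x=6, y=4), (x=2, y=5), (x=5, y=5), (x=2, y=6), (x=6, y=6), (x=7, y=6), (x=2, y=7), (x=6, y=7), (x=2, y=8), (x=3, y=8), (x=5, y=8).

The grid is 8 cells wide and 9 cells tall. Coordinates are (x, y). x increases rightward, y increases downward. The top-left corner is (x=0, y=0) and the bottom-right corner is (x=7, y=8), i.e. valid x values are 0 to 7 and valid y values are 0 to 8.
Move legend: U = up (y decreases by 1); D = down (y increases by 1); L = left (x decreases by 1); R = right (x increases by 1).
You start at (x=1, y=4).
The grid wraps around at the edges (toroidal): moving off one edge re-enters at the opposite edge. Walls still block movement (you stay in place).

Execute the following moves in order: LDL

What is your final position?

Start: (x=1, y=4)
  L (left): blocked, stay at (x=1, y=4)
  D (down): (x=1, y=4) -> (x=1, y=5)
  L (left): (x=1, y=5) -> (x=0, y=5)
Final: (x=0, y=5)

Answer: Final position: (x=0, y=5)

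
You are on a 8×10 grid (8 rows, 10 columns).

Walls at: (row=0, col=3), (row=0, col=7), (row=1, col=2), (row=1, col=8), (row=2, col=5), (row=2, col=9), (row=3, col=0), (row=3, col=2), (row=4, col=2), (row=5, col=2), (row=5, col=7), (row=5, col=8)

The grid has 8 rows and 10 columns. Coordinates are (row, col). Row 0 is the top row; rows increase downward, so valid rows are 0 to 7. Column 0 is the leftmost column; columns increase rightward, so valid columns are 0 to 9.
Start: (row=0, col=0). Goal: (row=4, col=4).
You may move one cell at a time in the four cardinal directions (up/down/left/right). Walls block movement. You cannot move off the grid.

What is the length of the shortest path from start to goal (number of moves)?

Answer: Shortest path length: 8

Derivation:
BFS from (row=0, col=0) until reaching (row=4, col=4):
  Distance 0: (row=0, col=0)
  Distance 1: (row=0, col=1), (row=1, col=0)
  Distance 2: (row=0, col=2), (row=1, col=1), (row=2, col=0)
  Distance 3: (row=2, col=1)
  Distance 4: (row=2, col=2), (row=3, col=1)
  Distance 5: (row=2, col=3), (row=4, col=1)
  Distance 6: (row=1, col=3), (row=2, col=4), (row=3, col=3), (row=4, col=0), (row=5, col=1)
  Distance 7: (row=1, col=4), (row=3, col=4), (row=4, col=3), (row=5, col=0), (row=6, col=1)
  Distance 8: (row=0, col=4), (row=1, col=5), (row=3, col=5), (row=4, col=4), (row=5, col=3), (row=6, col=0), (row=6, col=2), (row=7, col=1)  <- goal reached here
One shortest path (8 moves): (row=0, col=0) -> (row=0, col=1) -> (row=1, col=1) -> (row=2, col=1) -> (row=2, col=2) -> (row=2, col=3) -> (row=2, col=4) -> (row=3, col=4) -> (row=4, col=4)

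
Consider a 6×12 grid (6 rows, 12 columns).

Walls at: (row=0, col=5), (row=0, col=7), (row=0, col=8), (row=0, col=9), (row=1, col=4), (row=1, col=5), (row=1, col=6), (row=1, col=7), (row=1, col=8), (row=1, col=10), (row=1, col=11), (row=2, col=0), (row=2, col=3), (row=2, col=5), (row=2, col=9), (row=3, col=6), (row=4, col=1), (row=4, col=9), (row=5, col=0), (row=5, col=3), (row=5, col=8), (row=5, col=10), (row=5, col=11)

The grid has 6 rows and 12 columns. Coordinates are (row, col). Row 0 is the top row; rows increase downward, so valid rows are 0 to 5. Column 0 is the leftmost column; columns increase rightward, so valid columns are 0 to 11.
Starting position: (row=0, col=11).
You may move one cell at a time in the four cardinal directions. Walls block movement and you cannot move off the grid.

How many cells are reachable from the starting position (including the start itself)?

BFS flood-fill from (row=0, col=11):
  Distance 0: (row=0, col=11)
  Distance 1: (row=0, col=10)
Total reachable: 2 (grid has 49 open cells total)

Answer: Reachable cells: 2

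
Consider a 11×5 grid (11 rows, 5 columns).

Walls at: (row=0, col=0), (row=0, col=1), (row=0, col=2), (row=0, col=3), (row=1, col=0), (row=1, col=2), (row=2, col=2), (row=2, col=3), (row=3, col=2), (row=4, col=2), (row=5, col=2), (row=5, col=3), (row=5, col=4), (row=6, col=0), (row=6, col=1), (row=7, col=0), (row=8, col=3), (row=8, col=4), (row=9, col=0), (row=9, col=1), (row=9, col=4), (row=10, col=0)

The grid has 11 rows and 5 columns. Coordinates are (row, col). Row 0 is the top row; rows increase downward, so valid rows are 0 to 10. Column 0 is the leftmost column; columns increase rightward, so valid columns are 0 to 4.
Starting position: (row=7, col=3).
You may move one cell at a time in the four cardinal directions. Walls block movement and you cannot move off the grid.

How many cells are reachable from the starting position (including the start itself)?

BFS flood-fill from (row=7, col=3):
  Distance 0: (row=7, col=3)
  Distance 1: (row=6, col=3), (row=7, col=2), (row=7, col=4)
  Distance 2: (row=6, col=2), (row=6, col=4), (row=7, col=1), (row=8, col=2)
  Distance 3: (row=8, col=1), (row=9, col=2)
  Distance 4: (row=8, col=0), (row=9, col=3), (row=10, col=2)
  Distance 5: (row=10, col=1), (row=10, col=3)
  Distance 6: (row=10, col=4)
Total reachable: 16 (grid has 33 open cells total)

Answer: Reachable cells: 16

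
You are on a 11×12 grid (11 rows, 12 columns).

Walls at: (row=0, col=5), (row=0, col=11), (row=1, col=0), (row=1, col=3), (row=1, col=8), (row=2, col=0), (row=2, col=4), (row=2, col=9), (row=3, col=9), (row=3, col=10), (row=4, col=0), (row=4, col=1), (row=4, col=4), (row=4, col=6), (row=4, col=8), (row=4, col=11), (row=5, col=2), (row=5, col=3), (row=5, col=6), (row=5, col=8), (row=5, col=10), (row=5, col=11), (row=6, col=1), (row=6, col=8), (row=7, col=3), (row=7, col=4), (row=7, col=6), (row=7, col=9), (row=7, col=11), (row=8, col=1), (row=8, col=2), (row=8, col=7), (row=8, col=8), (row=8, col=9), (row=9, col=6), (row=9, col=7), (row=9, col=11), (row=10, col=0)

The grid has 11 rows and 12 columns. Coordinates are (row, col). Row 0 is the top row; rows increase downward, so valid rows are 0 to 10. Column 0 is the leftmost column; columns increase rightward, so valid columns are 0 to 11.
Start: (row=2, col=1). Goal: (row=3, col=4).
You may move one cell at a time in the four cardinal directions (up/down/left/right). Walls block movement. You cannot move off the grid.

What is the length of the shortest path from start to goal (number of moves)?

BFS from (row=2, col=1) until reaching (row=3, col=4):
  Distance 0: (row=2, col=1)
  Distance 1: (row=1, col=1), (row=2, col=2), (row=3, col=1)
  Distance 2: (row=0, col=1), (row=1, col=2), (row=2, col=3), (row=3, col=0), (row=3, col=2)
  Distance 3: (row=0, col=0), (row=0, col=2), (row=3, col=3), (row=4, col=2)
  Distance 4: (row=0, col=3), (row=3, col=4), (row=4, col=3)  <- goal reached here
One shortest path (4 moves): (row=2, col=1) -> (row=2, col=2) -> (row=2, col=3) -> (row=3, col=3) -> (row=3, col=4)

Answer: Shortest path length: 4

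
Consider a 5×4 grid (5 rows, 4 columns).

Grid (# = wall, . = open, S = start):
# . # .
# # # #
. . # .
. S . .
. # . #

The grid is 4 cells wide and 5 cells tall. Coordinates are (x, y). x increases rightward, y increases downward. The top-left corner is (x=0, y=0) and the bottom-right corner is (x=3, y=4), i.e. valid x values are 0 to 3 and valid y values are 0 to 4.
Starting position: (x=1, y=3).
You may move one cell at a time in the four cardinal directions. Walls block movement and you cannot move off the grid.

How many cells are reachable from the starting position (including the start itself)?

BFS flood-fill from (x=1, y=3):
  Distance 0: (x=1, y=3)
  Distance 1: (x=1, y=2), (x=0, y=3), (x=2, y=3)
  Distance 2: (x=0, y=2), (x=3, y=3), (x=0, y=4), (x=2, y=4)
  Distance 3: (x=3, y=2)
Total reachable: 9 (grid has 11 open cells total)

Answer: Reachable cells: 9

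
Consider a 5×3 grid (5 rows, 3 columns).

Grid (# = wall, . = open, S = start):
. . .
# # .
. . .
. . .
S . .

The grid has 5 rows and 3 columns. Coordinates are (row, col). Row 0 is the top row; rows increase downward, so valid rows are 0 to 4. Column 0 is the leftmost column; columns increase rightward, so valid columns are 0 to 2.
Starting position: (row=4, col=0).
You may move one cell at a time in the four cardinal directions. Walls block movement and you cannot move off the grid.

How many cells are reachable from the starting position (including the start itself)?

Answer: Reachable cells: 13

Derivation:
BFS flood-fill from (row=4, col=0):
  Distance 0: (row=4, col=0)
  Distance 1: (row=3, col=0), (row=4, col=1)
  Distance 2: (row=2, col=0), (row=3, col=1), (row=4, col=2)
  Distance 3: (row=2, col=1), (row=3, col=2)
  Distance 4: (row=2, col=2)
  Distance 5: (row=1, col=2)
  Distance 6: (row=0, col=2)
  Distance 7: (row=0, col=1)
  Distance 8: (row=0, col=0)
Total reachable: 13 (grid has 13 open cells total)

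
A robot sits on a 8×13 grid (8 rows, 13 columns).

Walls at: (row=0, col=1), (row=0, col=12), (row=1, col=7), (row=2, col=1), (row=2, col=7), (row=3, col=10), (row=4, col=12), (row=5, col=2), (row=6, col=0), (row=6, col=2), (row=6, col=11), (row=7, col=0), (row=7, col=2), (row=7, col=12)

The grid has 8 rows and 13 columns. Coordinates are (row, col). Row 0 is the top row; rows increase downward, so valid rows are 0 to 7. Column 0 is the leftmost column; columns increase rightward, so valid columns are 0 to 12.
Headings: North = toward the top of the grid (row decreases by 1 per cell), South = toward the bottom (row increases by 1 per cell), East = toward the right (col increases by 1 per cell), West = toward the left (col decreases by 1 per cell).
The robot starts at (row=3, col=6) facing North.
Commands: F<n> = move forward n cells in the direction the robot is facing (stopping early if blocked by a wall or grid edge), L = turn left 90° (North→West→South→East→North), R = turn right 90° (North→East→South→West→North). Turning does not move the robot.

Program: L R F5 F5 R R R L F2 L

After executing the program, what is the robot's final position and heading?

Answer: Final position: (row=2, col=6), facing East

Derivation:
Start: (row=3, col=6), facing North
  L: turn left, now facing West
  R: turn right, now facing North
  F5: move forward 3/5 (blocked), now at (row=0, col=6)
  F5: move forward 0/5 (blocked), now at (row=0, col=6)
  R: turn right, now facing East
  R: turn right, now facing South
  R: turn right, now facing West
  L: turn left, now facing South
  F2: move forward 2, now at (row=2, col=6)
  L: turn left, now facing East
Final: (row=2, col=6), facing East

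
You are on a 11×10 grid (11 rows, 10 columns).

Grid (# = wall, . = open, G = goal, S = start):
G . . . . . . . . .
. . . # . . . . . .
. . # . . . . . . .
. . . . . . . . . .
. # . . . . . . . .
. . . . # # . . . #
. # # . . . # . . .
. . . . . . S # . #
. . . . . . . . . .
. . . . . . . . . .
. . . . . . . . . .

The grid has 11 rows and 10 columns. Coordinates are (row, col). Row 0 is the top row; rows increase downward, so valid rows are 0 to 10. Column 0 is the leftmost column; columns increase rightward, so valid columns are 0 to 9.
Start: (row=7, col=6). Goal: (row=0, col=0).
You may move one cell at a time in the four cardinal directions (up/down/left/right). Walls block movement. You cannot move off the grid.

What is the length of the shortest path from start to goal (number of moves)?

Answer: Shortest path length: 13

Derivation:
BFS from (row=7, col=6) until reaching (row=0, col=0):
  Distance 0: (row=7, col=6)
  Distance 1: (row=7, col=5), (row=8, col=6)
  Distance 2: (row=6, col=5), (row=7, col=4), (row=8, col=5), (row=8, col=7), (row=9, col=6)
  Distance 3: (row=6, col=4), (row=7, col=3), (row=8, col=4), (row=8, col=8), (row=9, col=5), (row=9, col=7), (row=10, col=6)
  Distance 4: (row=6, col=3), (row=7, col=2), (row=7, col=8), (row=8, col=3), (row=8, col=9), (row=9, col=4), (row=9, col=8), (row=10, col=5), (row=10, col=7)
  Distance 5: (row=5, col=3), (row=6, col=8), (row=7, col=1), (row=8, col=2), (row=9, col=3), (row=9, col=9), (row=10, col=4), (row=10, col=8)
  Distance 6: (row=4, col=3), (row=5, col=2), (row=5, col=8), (row=6, col=7), (row=6, col=9), (row=7, col=0), (row=8, col=1), (row=9, col=2), (row=10, col=3), (row=10, col=9)
  Distance 7: (row=3, col=3), (row=4, col=2), (row=4, col=4), (row=4, col=8), (row=5, col=1), (row=5, col=7), (row=6, col=0), (row=8, col=0), (row=9, col=1), (row=10, col=2)
  Distance 8: (row=2, col=3), (row=3, col=2), (row=3, col=4), (row=3, col=8), (row=4, col=5), (row=4, col=7), (row=4, col=9), (row=5, col=0), (row=5, col=6), (row=9, col=0), (row=10, col=1)
  Distance 9: (row=2, col=4), (row=2, col=8), (row=3, col=1), (row=3, col=5), (row=3, col=7), (row=3, col=9), (row=4, col=0), (row=4, col=6), (row=10, col=0)
  Distance 10: (row=1, col=4), (row=1, col=8), (row=2, col=1), (row=2, col=5), (row=2, col=7), (row=2, col=9), (row=3, col=0), (row=3, col=6)
  Distance 11: (row=0, col=4), (row=0, col=8), (row=1, col=1), (row=1, col=5), (row=1, col=7), (row=1, col=9), (row=2, col=0), (row=2, col=6)
  Distance 12: (row=0, col=1), (row=0, col=3), (row=0, col=5), (row=0, col=7), (row=0, col=9), (row=1, col=0), (row=1, col=2), (row=1, col=6)
  Distance 13: (row=0, col=0), (row=0, col=2), (row=0, col=6)  <- goal reached here
One shortest path (13 moves): (row=7, col=6) -> (row=7, col=5) -> (row=7, col=4) -> (row=7, col=3) -> (row=7, col=2) -> (row=7, col=1) -> (row=7, col=0) -> (row=6, col=0) -> (row=5, col=0) -> (row=4, col=0) -> (row=3, col=0) -> (row=2, col=0) -> (row=1, col=0) -> (row=0, col=0)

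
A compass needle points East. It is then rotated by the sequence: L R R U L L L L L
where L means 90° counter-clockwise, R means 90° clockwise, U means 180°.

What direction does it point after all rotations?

Start: East
  L (left (90° counter-clockwise)) -> North
  R (right (90° clockwise)) -> East
  R (right (90° clockwise)) -> South
  U (U-turn (180°)) -> North
  L (left (90° counter-clockwise)) -> West
  L (left (90° counter-clockwise)) -> South
  L (left (90° counter-clockwise)) -> East
  L (left (90° counter-clockwise)) -> North
  L (left (90° counter-clockwise)) -> West
Final: West

Answer: Final heading: West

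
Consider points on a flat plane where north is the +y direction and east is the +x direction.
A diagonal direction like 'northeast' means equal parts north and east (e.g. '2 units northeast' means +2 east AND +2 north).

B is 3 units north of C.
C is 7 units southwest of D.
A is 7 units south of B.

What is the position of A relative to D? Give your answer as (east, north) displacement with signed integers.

Place D at the origin (east=0, north=0).
  C is 7 units southwest of D: delta (east=-7, north=-7); C at (east=-7, north=-7).
  B is 3 units north of C: delta (east=+0, north=+3); B at (east=-7, north=-4).
  A is 7 units south of B: delta (east=+0, north=-7); A at (east=-7, north=-11).
Therefore A relative to D: (east=-7, north=-11).

Answer: A is at (east=-7, north=-11) relative to D.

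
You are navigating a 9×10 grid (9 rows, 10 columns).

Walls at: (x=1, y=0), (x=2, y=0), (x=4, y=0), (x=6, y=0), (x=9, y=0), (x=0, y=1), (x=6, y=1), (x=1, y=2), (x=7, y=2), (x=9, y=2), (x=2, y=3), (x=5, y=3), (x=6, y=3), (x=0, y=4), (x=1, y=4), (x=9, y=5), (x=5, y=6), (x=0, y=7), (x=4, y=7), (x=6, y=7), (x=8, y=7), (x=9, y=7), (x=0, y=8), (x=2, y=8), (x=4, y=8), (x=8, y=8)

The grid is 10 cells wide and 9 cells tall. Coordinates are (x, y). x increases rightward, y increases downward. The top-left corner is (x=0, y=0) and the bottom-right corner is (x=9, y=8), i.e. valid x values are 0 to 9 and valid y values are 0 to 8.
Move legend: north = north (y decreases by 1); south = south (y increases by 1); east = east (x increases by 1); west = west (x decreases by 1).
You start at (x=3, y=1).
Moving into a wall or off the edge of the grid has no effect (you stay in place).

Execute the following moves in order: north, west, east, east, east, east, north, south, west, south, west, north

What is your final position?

Answer: Final position: (x=2, y=1)

Derivation:
Start: (x=3, y=1)
  north (north): (x=3, y=1) -> (x=3, y=0)
  west (west): blocked, stay at (x=3, y=0)
  [×4]east (east): blocked, stay at (x=3, y=0)
  north (north): blocked, stay at (x=3, y=0)
  south (south): (x=3, y=0) -> (x=3, y=1)
  west (west): (x=3, y=1) -> (x=2, y=1)
  south (south): (x=2, y=1) -> (x=2, y=2)
  west (west): blocked, stay at (x=2, y=2)
  north (north): (x=2, y=2) -> (x=2, y=1)
Final: (x=2, y=1)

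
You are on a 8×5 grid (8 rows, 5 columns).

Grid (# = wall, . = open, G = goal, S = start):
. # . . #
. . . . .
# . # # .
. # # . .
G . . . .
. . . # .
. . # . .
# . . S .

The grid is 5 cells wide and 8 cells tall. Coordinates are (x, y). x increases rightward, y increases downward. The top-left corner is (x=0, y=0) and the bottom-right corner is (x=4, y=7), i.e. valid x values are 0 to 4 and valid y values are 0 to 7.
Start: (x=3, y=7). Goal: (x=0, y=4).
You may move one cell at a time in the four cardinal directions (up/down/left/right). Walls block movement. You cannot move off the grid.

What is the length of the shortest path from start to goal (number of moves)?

Answer: Shortest path length: 6

Derivation:
BFS from (x=3, y=7) until reaching (x=0, y=4):
  Distance 0: (x=3, y=7)
  Distance 1: (x=3, y=6), (x=2, y=7), (x=4, y=7)
  Distance 2: (x=4, y=6), (x=1, y=7)
  Distance 3: (x=4, y=5), (x=1, y=6)
  Distance 4: (x=4, y=4), (x=1, y=5), (x=0, y=6)
  Distance 5: (x=4, y=3), (x=1, y=4), (x=3, y=4), (x=0, y=5), (x=2, y=5)
  Distance 6: (x=4, y=2), (x=3, y=3), (x=0, y=4), (x=2, y=4)  <- goal reached here
One shortest path (6 moves): (x=3, y=7) -> (x=2, y=7) -> (x=1, y=7) -> (x=1, y=6) -> (x=0, y=6) -> (x=0, y=5) -> (x=0, y=4)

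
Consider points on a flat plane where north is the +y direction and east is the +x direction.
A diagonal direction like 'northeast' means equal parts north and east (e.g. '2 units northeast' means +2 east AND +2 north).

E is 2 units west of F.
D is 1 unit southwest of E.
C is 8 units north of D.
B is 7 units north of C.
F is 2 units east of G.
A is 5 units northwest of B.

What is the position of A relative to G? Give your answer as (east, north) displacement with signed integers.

Answer: A is at (east=-6, north=19) relative to G.

Derivation:
Place G at the origin (east=0, north=0).
  F is 2 units east of G: delta (east=+2, north=+0); F at (east=2, north=0).
  E is 2 units west of F: delta (east=-2, north=+0); E at (east=0, north=0).
  D is 1 unit southwest of E: delta (east=-1, north=-1); D at (east=-1, north=-1).
  C is 8 units north of D: delta (east=+0, north=+8); C at (east=-1, north=7).
  B is 7 units north of C: delta (east=+0, north=+7); B at (east=-1, north=14).
  A is 5 units northwest of B: delta (east=-5, north=+5); A at (east=-6, north=19).
Therefore A relative to G: (east=-6, north=19).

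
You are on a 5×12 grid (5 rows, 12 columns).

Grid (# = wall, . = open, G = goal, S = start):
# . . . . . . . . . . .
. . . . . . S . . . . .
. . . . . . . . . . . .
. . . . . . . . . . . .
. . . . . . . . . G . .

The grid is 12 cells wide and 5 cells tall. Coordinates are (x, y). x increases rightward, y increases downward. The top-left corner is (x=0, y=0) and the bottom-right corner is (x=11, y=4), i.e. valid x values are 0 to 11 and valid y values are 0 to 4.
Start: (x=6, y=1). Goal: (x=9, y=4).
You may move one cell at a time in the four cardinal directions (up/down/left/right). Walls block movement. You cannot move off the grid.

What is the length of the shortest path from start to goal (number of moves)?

BFS from (x=6, y=1) until reaching (x=9, y=4):
  Distance 0: (x=6, y=1)
  Distance 1: (x=6, y=0), (x=5, y=1), (x=7, y=1), (x=6, y=2)
  Distance 2: (x=5, y=0), (x=7, y=0), (x=4, y=1), (x=8, y=1), (x=5, y=2), (x=7, y=2), (x=6, y=3)
  Distance 3: (x=4, y=0), (x=8, y=0), (x=3, y=1), (x=9, y=1), (x=4, y=2), (x=8, y=2), (x=5, y=3), (x=7, y=3), (x=6, y=4)
  Distance 4: (x=3, y=0), (x=9, y=0), (x=2, y=1), (x=10, y=1), (x=3, y=2), (x=9, y=2), (x=4, y=3), (x=8, y=3), (x=5, y=4), (x=7, y=4)
  Distance 5: (x=2, y=0), (x=10, y=0), (x=1, y=1), (x=11, y=1), (x=2, y=2), (x=10, y=2), (x=3, y=3), (x=9, y=3), (x=4, y=4), (x=8, y=4)
  Distance 6: (x=1, y=0), (x=11, y=0), (x=0, y=1), (x=1, y=2), (x=11, y=2), (x=2, y=3), (x=10, y=3), (x=3, y=4), (x=9, y=4)  <- goal reached here
One shortest path (6 moves): (x=6, y=1) -> (x=7, y=1) -> (x=8, y=1) -> (x=9, y=1) -> (x=9, y=2) -> (x=9, y=3) -> (x=9, y=4)

Answer: Shortest path length: 6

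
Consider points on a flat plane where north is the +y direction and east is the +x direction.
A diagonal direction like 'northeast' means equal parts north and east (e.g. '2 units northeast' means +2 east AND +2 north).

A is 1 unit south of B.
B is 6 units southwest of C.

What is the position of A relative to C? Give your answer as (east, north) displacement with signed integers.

Place C at the origin (east=0, north=0).
  B is 6 units southwest of C: delta (east=-6, north=-6); B at (east=-6, north=-6).
  A is 1 unit south of B: delta (east=+0, north=-1); A at (east=-6, north=-7).
Therefore A relative to C: (east=-6, north=-7).

Answer: A is at (east=-6, north=-7) relative to C.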